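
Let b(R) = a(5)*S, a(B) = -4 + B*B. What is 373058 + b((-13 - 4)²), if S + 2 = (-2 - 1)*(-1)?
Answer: 373079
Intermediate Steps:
a(B) = -4 + B²
S = 1 (S = -2 + (-2 - 1)*(-1) = -2 - 3*(-1) = -2 + 3 = 1)
b(R) = 21 (b(R) = (-4 + 5²)*1 = (-4 + 25)*1 = 21*1 = 21)
373058 + b((-13 - 4)²) = 373058 + 21 = 373079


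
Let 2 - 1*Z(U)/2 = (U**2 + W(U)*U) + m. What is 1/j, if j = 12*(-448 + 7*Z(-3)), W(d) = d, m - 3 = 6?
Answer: -1/9576 ≈ -0.00010443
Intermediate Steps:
m = 9 (m = 3 + 6 = 9)
Z(U) = -14 - 4*U**2 (Z(U) = 4 - 2*((U**2 + U*U) + 9) = 4 - 2*((U**2 + U**2) + 9) = 4 - 2*(2*U**2 + 9) = 4 - 2*(9 + 2*U**2) = 4 + (-18 - 4*U**2) = -14 - 4*U**2)
j = -9576 (j = 12*(-448 + 7*(-14 - 4*(-3)**2)) = 12*(-448 + 7*(-14 - 4*9)) = 12*(-448 + 7*(-14 - 36)) = 12*(-448 + 7*(-50)) = 12*(-448 - 350) = 12*(-798) = -9576)
1/j = 1/(-9576) = -1/9576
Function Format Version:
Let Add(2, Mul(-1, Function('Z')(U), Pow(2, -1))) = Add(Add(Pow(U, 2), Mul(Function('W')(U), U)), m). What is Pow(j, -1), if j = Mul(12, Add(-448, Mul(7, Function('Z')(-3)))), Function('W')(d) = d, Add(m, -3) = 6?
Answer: Rational(-1, 9576) ≈ -0.00010443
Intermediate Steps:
m = 9 (m = Add(3, 6) = 9)
Function('Z')(U) = Add(-14, Mul(-4, Pow(U, 2))) (Function('Z')(U) = Add(4, Mul(-2, Add(Add(Pow(U, 2), Mul(U, U)), 9))) = Add(4, Mul(-2, Add(Add(Pow(U, 2), Pow(U, 2)), 9))) = Add(4, Mul(-2, Add(Mul(2, Pow(U, 2)), 9))) = Add(4, Mul(-2, Add(9, Mul(2, Pow(U, 2))))) = Add(4, Add(-18, Mul(-4, Pow(U, 2)))) = Add(-14, Mul(-4, Pow(U, 2))))
j = -9576 (j = Mul(12, Add(-448, Mul(7, Add(-14, Mul(-4, Pow(-3, 2)))))) = Mul(12, Add(-448, Mul(7, Add(-14, Mul(-4, 9))))) = Mul(12, Add(-448, Mul(7, Add(-14, -36)))) = Mul(12, Add(-448, Mul(7, -50))) = Mul(12, Add(-448, -350)) = Mul(12, -798) = -9576)
Pow(j, -1) = Pow(-9576, -1) = Rational(-1, 9576)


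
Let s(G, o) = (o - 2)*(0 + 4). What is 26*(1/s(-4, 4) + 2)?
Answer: 221/4 ≈ 55.250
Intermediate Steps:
s(G, o) = -8 + 4*o (s(G, o) = (-2 + o)*4 = -8 + 4*o)
26*(1/s(-4, 4) + 2) = 26*(1/(-8 + 4*4) + 2) = 26*(1/(-8 + 16) + 2) = 26*(1/8 + 2) = 26*(⅛ + 2) = 26*(17/8) = 221/4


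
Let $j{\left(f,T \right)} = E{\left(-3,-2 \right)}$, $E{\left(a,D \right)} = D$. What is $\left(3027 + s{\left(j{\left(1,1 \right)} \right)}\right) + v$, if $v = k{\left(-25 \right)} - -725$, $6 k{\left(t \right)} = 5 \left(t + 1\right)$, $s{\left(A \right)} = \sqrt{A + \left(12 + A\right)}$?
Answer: $3732 + 2 \sqrt{2} \approx 3734.8$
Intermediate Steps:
$j{\left(f,T \right)} = -2$
$s{\left(A \right)} = \sqrt{12 + 2 A}$
$k{\left(t \right)} = \frac{5}{6} + \frac{5 t}{6}$ ($k{\left(t \right)} = \frac{5 \left(t + 1\right)}{6} = \frac{5 \left(1 + t\right)}{6} = \frac{5 + 5 t}{6} = \frac{5}{6} + \frac{5 t}{6}$)
$v = 705$ ($v = \left(\frac{5}{6} + \frac{5}{6} \left(-25\right)\right) - -725 = \left(\frac{5}{6} - \frac{125}{6}\right) + 725 = -20 + 725 = 705$)
$\left(3027 + s{\left(j{\left(1,1 \right)} \right)}\right) + v = \left(3027 + \sqrt{12 + 2 \left(-2\right)}\right) + 705 = \left(3027 + \sqrt{12 - 4}\right) + 705 = \left(3027 + \sqrt{8}\right) + 705 = \left(3027 + 2 \sqrt{2}\right) + 705 = 3732 + 2 \sqrt{2}$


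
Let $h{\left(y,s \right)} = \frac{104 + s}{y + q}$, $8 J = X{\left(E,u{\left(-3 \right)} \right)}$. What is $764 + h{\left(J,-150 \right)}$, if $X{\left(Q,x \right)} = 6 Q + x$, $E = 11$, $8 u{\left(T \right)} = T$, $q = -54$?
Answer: $\frac{2242228}{2931} \approx 765.0$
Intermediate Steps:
$u{\left(T \right)} = \frac{T}{8}$
$X{\left(Q,x \right)} = x + 6 Q$
$J = \frac{525}{64}$ ($J = \frac{\frac{1}{8} \left(-3\right) + 6 \cdot 11}{8} = \frac{- \frac{3}{8} + 66}{8} = \frac{1}{8} \cdot \frac{525}{8} = \frac{525}{64} \approx 8.2031$)
$h{\left(y,s \right)} = \frac{104 + s}{-54 + y}$ ($h{\left(y,s \right)} = \frac{104 + s}{y - 54} = \frac{104 + s}{-54 + y}$)
$764 + h{\left(J,-150 \right)} = 764 + \frac{104 - 150}{-54 + \frac{525}{64}} = 764 + \frac{1}{- \frac{2931}{64}} \left(-46\right) = 764 - - \frac{2944}{2931} = 764 + \frac{2944}{2931} = \frac{2242228}{2931}$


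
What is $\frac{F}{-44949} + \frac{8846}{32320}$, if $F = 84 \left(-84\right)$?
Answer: $\frac{104278129}{242125280} \approx 0.43068$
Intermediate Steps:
$F = -7056$
$\frac{F}{-44949} + \frac{8846}{32320} = - \frac{7056}{-44949} + \frac{8846}{32320} = \left(-7056\right) \left(- \frac{1}{44949}\right) + 8846 \cdot \frac{1}{32320} = \frac{2352}{14983} + \frac{4423}{16160} = \frac{104278129}{242125280}$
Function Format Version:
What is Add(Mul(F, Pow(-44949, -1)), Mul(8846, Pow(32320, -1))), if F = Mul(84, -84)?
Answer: Rational(104278129, 242125280) ≈ 0.43068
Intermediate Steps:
F = -7056
Add(Mul(F, Pow(-44949, -1)), Mul(8846, Pow(32320, -1))) = Add(Mul(-7056, Pow(-44949, -1)), Mul(8846, Pow(32320, -1))) = Add(Mul(-7056, Rational(-1, 44949)), Mul(8846, Rational(1, 32320))) = Add(Rational(2352, 14983), Rational(4423, 16160)) = Rational(104278129, 242125280)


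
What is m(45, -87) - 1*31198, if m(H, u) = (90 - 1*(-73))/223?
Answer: -6956991/223 ≈ -31197.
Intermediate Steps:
m(H, u) = 163/223 (m(H, u) = (90 + 73)*(1/223) = 163*(1/223) = 163/223)
m(45, -87) - 1*31198 = 163/223 - 1*31198 = 163/223 - 31198 = -6956991/223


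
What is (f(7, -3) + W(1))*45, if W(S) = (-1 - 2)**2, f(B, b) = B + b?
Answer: 585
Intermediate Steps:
W(S) = 9 (W(S) = (-3)**2 = 9)
(f(7, -3) + W(1))*45 = ((7 - 3) + 9)*45 = (4 + 9)*45 = 13*45 = 585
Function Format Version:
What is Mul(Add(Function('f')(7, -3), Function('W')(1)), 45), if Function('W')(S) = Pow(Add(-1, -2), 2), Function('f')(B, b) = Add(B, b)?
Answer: 585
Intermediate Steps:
Function('W')(S) = 9 (Function('W')(S) = Pow(-3, 2) = 9)
Mul(Add(Function('f')(7, -3), Function('W')(1)), 45) = Mul(Add(Add(7, -3), 9), 45) = Mul(Add(4, 9), 45) = Mul(13, 45) = 585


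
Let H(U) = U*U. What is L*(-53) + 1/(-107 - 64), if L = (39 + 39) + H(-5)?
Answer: -933490/171 ≈ -5459.0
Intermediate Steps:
H(U) = U²
L = 103 (L = (39 + 39) + (-5)² = 78 + 25 = 103)
L*(-53) + 1/(-107 - 64) = 103*(-53) + 1/(-107 - 64) = -5459 + 1/(-171) = -5459 - 1/171 = -933490/171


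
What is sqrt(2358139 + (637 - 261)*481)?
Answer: sqrt(2538995) ≈ 1593.4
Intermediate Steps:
sqrt(2358139 + (637 - 261)*481) = sqrt(2358139 + 376*481) = sqrt(2358139 + 180856) = sqrt(2538995)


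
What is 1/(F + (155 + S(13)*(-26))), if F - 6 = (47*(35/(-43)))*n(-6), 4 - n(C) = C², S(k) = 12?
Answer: 43/46147 ≈ 0.00093180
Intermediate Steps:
n(C) = 4 - C²
F = 52898/43 (F = 6 + (47*(35/(-43)))*(4 - 1*(-6)²) = 6 + (47*(35*(-1/43)))*(4 - 1*36) = 6 + (47*(-35/43))*(4 - 36) = 6 - 1645/43*(-32) = 6 + 52640/43 = 52898/43 ≈ 1230.2)
1/(F + (155 + S(13)*(-26))) = 1/(52898/43 + (155 + 12*(-26))) = 1/(52898/43 + (155 - 312)) = 1/(52898/43 - 157) = 1/(46147/43) = 43/46147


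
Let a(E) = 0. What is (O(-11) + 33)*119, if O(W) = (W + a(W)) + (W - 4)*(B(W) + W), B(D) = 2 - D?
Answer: -952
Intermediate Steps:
O(W) = -8 + 3*W (O(W) = (W + 0) + (W - 4)*((2 - W) + W) = W + (-4 + W)*2 = W + (-8 + 2*W) = -8 + 3*W)
(O(-11) + 33)*119 = ((-8 + 3*(-11)) + 33)*119 = ((-8 - 33) + 33)*119 = (-41 + 33)*119 = -8*119 = -952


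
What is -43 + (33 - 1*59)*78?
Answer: -2071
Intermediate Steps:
-43 + (33 - 1*59)*78 = -43 + (33 - 59)*78 = -43 - 26*78 = -43 - 2028 = -2071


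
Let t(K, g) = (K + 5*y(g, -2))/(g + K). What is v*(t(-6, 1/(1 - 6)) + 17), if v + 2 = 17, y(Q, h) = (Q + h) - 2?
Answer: 9930/31 ≈ 320.32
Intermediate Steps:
y(Q, h) = -2 + Q + h
t(K, g) = (-20 + K + 5*g)/(K + g) (t(K, g) = (K + 5*(-2 + g - 2))/(g + K) = (K + 5*(-4 + g))/(K + g) = (K + (-20 + 5*g))/(K + g) = (-20 + K + 5*g)/(K + g))
v = 15 (v = -2 + 17 = 15)
v*(t(-6, 1/(1 - 6)) + 17) = 15*((-20 - 6 + 5/(1 - 6))/(-6 + 1/(1 - 6)) + 17) = 15*((-20 - 6 + 5/(-5))/(-6 + 1/(-5)) + 17) = 15*((-20 - 6 + 5*(-⅕))/(-6 - ⅕) + 17) = 15*((-20 - 6 - 1)/(-31/5) + 17) = 15*(-5/31*(-27) + 17) = 15*(135/31 + 17) = 15*(662/31) = 9930/31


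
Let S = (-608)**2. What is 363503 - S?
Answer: -6161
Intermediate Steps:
S = 369664
363503 - S = 363503 - 1*369664 = 363503 - 369664 = -6161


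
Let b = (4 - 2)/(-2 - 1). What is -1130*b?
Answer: 2260/3 ≈ 753.33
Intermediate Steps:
b = -2/3 (b = 2/(-3) = 2*(-1/3) = -2/3 ≈ -0.66667)
-1130*b = -1130*(-2/3) = 2260/3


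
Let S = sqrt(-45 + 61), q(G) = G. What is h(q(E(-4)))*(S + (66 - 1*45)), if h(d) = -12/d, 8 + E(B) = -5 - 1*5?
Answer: 50/3 ≈ 16.667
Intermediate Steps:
E(B) = -18 (E(B) = -8 + (-5 - 1*5) = -8 + (-5 - 5) = -8 - 10 = -18)
S = 4 (S = sqrt(16) = 4)
h(q(E(-4)))*(S + (66 - 1*45)) = (-12/(-18))*(4 + (66 - 1*45)) = (-12*(-1/18))*(4 + (66 - 45)) = 2*(4 + 21)/3 = (2/3)*25 = 50/3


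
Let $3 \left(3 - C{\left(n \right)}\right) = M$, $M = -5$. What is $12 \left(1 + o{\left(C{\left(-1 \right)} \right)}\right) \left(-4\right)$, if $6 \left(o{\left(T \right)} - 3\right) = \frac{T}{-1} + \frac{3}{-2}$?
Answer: $- \frac{428}{3} \approx -142.67$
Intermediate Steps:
$C{\left(n \right)} = \frac{14}{3}$ ($C{\left(n \right)} = 3 - - \frac{5}{3} = 3 + \frac{5}{3} = \frac{14}{3}$)
$o{\left(T \right)} = \frac{11}{4} - \frac{T}{6}$ ($o{\left(T \right)} = 3 + \frac{\frac{T}{-1} + \frac{3}{-2}}{6} = 3 + \frac{T \left(-1\right) + 3 \left(- \frac{1}{2}\right)}{6} = 3 + \frac{- T - \frac{3}{2}}{6} = 3 + \frac{- \frac{3}{2} - T}{6} = 3 - \left(\frac{1}{4} + \frac{T}{6}\right) = \frac{11}{4} - \frac{T}{6}$)
$12 \left(1 + o{\left(C{\left(-1 \right)} \right)}\right) \left(-4\right) = 12 \left(1 + \left(\frac{11}{4} - \frac{7}{9}\right)\right) \left(-4\right) = 12 \left(1 + \frac{71}{36}\right) \left(-4\right) = 12 \cdot \frac{107}{36} \left(-4\right) = 12 \left(- \frac{107}{9}\right) = - \frac{428}{3}$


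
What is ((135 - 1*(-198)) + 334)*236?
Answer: 157412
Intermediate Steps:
((135 - 1*(-198)) + 334)*236 = ((135 + 198) + 334)*236 = (333 + 334)*236 = 667*236 = 157412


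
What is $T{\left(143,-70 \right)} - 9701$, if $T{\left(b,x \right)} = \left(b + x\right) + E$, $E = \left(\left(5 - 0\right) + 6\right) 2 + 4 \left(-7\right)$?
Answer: $-9634$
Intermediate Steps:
$E = -6$ ($E = \left(\left(5 + 0\right) + 6\right) 2 - 28 = \left(5 + 6\right) 2 - 28 = 11 \cdot 2 - 28 = 22 - 28 = -6$)
$T{\left(b,x \right)} = -6 + b + x$ ($T{\left(b,x \right)} = \left(b + x\right) - 6 = -6 + b + x$)
$T{\left(143,-70 \right)} - 9701 = \left(-6 + 143 - 70\right) - 9701 = 67 - 9701 = -9634$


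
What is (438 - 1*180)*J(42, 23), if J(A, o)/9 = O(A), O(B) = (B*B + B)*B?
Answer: 176128344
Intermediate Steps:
O(B) = B*(B + B²) (O(B) = (B² + B)*B = (B + B²)*B = B*(B + B²))
J(A, o) = 9*A²*(1 + A) (J(A, o) = 9*(A²*(1 + A)) = 9*A²*(1 + A))
(438 - 1*180)*J(42, 23) = (438 - 1*180)*(9*42²*(1 + 42)) = (438 - 180)*(9*1764*43) = 258*682668 = 176128344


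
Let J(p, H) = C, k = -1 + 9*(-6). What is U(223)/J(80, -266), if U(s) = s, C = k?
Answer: -223/55 ≈ -4.0545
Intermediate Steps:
k = -55 (k = -1 - 54 = -55)
C = -55
J(p, H) = -55
U(223)/J(80, -266) = 223/(-55) = 223*(-1/55) = -223/55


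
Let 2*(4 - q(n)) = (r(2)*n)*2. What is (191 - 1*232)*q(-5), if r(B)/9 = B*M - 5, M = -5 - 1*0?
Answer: 27511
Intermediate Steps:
M = -5 (M = -5 + 0 = -5)
r(B) = -45 - 45*B (r(B) = 9*(B*(-5) - 5) = 9*(-5*B - 5) = 9*(-5 - 5*B) = -45 - 45*B)
q(n) = 4 + 135*n (q(n) = 4 - (-45 - 45*2)*n*2/2 = 4 - (-45 - 90)*n*2/2 = 4 - (-135*n)*2/2 = 4 - (-135)*n = 4 + 135*n)
(191 - 1*232)*q(-5) = (191 - 1*232)*(4 + 135*(-5)) = (191 - 232)*(4 - 675) = -41*(-671) = 27511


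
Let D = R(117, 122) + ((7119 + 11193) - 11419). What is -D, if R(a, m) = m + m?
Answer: -7137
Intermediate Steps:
R(a, m) = 2*m
D = 7137 (D = 2*122 + ((7119 + 11193) - 11419) = 244 + (18312 - 11419) = 244 + 6893 = 7137)
-D = -1*7137 = -7137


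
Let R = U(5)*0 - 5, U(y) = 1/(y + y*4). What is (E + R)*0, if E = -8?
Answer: 0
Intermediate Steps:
U(y) = 1/(5*y) (U(y) = 1/(y + 4*y) = 1/(5*y))
R = -5 (R = ((⅕)/5)*0 - 5 = ((⅕)*(⅕))*0 - 5 = (1/25)*0 - 5 = 0 - 5 = -5)
(E + R)*0 = (-8 - 5)*0 = -13*0 = 0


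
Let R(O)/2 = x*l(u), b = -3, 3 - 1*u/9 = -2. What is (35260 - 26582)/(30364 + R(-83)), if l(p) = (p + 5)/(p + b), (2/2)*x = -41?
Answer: 91119/317797 ≈ 0.28672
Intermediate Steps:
u = 45 (u = 27 - 9*(-2) = 27 + 18 = 45)
x = -41
l(p) = (5 + p)/(-3 + p) (l(p) = (p + 5)/(p - 3) = (5 + p)/(-3 + p))
R(O) = -2050/21 (R(O) = 2*(-41*(5 + 45)/(-3 + 45)) = 2*(-41*50/42) = 2*(-41*25/21) = 2*(-1025/21) = -2050/21)
(35260 - 26582)/(30364 + R(-83)) = (35260 - 26582)/(30364 - 2050/21) = 8678/(635594/21) = 8678*(21/635594) = 91119/317797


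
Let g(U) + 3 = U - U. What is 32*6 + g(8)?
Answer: 189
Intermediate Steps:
g(U) = -3 (g(U) = -3 + (U - U) = -3 + 0 = -3)
32*6 + g(8) = 32*6 - 3 = 192 - 3 = 189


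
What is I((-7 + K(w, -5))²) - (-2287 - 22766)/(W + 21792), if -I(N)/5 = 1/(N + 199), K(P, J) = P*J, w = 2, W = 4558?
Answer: 6047057/6429400 ≈ 0.94053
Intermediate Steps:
K(P, J) = J*P
I(N) = -5/(199 + N) (I(N) = -5/(N + 199) = -5/(199 + N))
I((-7 + K(w, -5))²) - (-2287 - 22766)/(W + 21792) = -5/(199 + (-7 - 5*2)²) - (-2287 - 22766)/(4558 + 21792) = -5/(199 + (-7 - 10)²) - (-25053)/26350 = -5/(199 + (-17)²) - (-25053)/26350 = -5/(199 + 289) - 1*(-25053/26350) = -5/488 + 25053/26350 = 6047057/6429400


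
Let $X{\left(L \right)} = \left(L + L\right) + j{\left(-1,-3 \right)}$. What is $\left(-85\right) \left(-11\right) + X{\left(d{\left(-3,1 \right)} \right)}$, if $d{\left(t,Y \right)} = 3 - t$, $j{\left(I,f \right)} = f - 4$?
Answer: $940$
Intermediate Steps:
$j{\left(I,f \right)} = -4 + f$
$X{\left(L \right)} = -7 + 2 L$ ($X{\left(L \right)} = \left(L + L\right) - 7 = 2 L - 7 = -7 + 2 L$)
$\left(-85\right) \left(-11\right) + X{\left(d{\left(-3,1 \right)} \right)} = \left(-85\right) \left(-11\right) - \left(7 - 2 \left(3 - -3\right)\right) = 935 - \left(7 - 2 \left(3 + 3\right)\right) = 935 + \left(-7 + 2 \cdot 6\right) = 935 + \left(-7 + 12\right) = 935 + 5 = 940$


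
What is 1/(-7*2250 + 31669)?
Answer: 1/15919 ≈ 6.2818e-5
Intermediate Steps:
1/(-7*2250 + 31669) = 1/(-15750 + 31669) = 1/15919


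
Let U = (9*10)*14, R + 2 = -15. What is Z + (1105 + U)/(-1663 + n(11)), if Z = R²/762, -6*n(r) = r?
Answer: -7925959/7611618 ≈ -1.0413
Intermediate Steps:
R = -17 (R = -2 - 15 = -17)
n(r) = -r/6
U = 1260 (U = 90*14 = 1260)
Z = 289/762 (Z = (-17)²/762 = 289*(1/762) = 289/762 ≈ 0.37926)
Z + (1105 + U)/(-1663 + n(11)) = 289/762 + (1105 + 1260)/(-1663 - ⅙*11) = 289/762 + 2365/(-1663 - 11/6) = 289/762 + 2365/(-9989/6) = 289/762 + 2365*(-6/9989) = 289/762 - 14190/9989 = -7925959/7611618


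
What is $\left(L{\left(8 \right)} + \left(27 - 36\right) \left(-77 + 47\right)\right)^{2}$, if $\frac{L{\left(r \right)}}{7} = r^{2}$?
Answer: $515524$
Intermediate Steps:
$L{\left(r \right)} = 7 r^{2}$
$\left(L{\left(8 \right)} + \left(27 - 36\right) \left(-77 + 47\right)\right)^{2} = \left(7 \cdot 8^{2} + \left(27 - 36\right) \left(-77 + 47\right)\right)^{2} = \left(7 \cdot 64 - -270\right)^{2} = \left(448 + 270\right)^{2} = 718^{2} = 515524$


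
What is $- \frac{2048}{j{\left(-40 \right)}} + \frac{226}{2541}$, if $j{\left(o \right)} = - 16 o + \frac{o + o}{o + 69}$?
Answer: $- \frac{13234}{4235} \approx -3.1249$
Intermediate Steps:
$j{\left(o \right)} = - 16 o + \frac{2 o}{69 + o}$
$- \frac{2048}{j{\left(-40 \right)}} + \frac{226}{2541} = - \frac{2048}{\left(-2\right) \left(-40\right) \frac{1}{69 - 40} \left(551 + 8 \left(-40\right)\right)} + \frac{226}{2541} = - \frac{2048}{\left(-2\right) \left(-40\right) \frac{1}{29} \left(551 - 320\right)} + 226 \cdot \frac{1}{2541} = - \frac{2048}{\left(-2\right) \left(-40\right) \frac{1}{29} \cdot 231} + \frac{226}{2541} = - \frac{2048}{\frac{18480}{29}} + \frac{226}{2541} = \left(-2048\right) \frac{29}{18480} + \frac{226}{2541} = - \frac{3712}{1155} + \frac{226}{2541} = - \frac{13234}{4235}$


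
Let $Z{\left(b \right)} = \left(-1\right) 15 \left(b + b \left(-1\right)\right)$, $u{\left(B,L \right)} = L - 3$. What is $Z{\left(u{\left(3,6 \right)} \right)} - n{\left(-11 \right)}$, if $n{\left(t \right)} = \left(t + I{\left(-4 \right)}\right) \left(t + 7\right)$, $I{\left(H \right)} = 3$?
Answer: $-32$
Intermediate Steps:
$u{\left(B,L \right)} = -3 + L$ ($u{\left(B,L \right)} = L - 3 = -3 + L$)
$Z{\left(b \right)} = 0$ ($Z{\left(b \right)} = - 15 \left(b - b\right) = \left(-15\right) 0 = 0$)
$n{\left(t \right)} = \left(3 + t\right) \left(7 + t\right)$ ($n{\left(t \right)} = \left(t + 3\right) \left(t + 7\right) = \left(3 + t\right) \left(7 + t\right)$)
$Z{\left(u{\left(3,6 \right)} \right)} - n{\left(-11 \right)} = 0 - \left(21 + \left(-11\right)^{2} + 10 \left(-11\right)\right) = 0 - \left(21 + 121 - 110\right) = 0 - 32 = -32$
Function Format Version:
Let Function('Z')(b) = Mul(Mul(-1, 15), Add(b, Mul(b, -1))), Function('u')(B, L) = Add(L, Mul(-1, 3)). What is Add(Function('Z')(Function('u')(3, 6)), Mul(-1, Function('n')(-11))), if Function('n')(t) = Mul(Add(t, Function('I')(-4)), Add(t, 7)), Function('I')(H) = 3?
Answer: -32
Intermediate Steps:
Function('u')(B, L) = Add(-3, L) (Function('u')(B, L) = Add(L, -3) = Add(-3, L))
Function('Z')(b) = 0 (Function('Z')(b) = Mul(-15, Add(b, Mul(-1, b))) = Mul(-15, 0) = 0)
Function('n')(t) = Mul(Add(3, t), Add(7, t)) (Function('n')(t) = Mul(Add(t, 3), Add(t, 7)) = Mul(Add(3, t), Add(7, t)))
Add(Function('Z')(Function('u')(3, 6)), Mul(-1, Function('n')(-11))) = Add(0, Mul(-1, Add(21, Pow(-11, 2), Mul(10, -11)))) = Add(0, Mul(-1, Add(21, 121, -110))) = Add(0, Mul(-1, 32)) = Add(0, -32) = -32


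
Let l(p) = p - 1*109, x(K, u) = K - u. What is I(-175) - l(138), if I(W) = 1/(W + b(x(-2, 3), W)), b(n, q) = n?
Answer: -5221/180 ≈ -29.006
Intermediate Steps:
l(p) = -109 + p (l(p) = p - 109 = -109 + p)
I(W) = 1/(-5 + W) (I(W) = 1/(W + (-2 - 1*3)) = 1/(W + (-2 - 3)) = 1/(W - 5) = 1/(-5 + W))
I(-175) - l(138) = 1/(-5 - 175) - (-109 + 138) = 1/(-180) - 1*29 = -1/180 - 29 = -5221/180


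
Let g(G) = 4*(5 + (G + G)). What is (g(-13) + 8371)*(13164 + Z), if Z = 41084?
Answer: 449553176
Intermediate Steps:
g(G) = 20 + 8*G (g(G) = 4*(5 + 2*G) = 20 + 8*G)
(g(-13) + 8371)*(13164 + Z) = ((20 + 8*(-13)) + 8371)*(13164 + 41084) = ((20 - 104) + 8371)*54248 = (-84 + 8371)*54248 = 8287*54248 = 449553176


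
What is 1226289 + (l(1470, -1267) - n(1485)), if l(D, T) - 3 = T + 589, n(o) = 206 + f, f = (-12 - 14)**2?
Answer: 1224732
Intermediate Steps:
f = 676 (f = (-26)**2 = 676)
n(o) = 882 (n(o) = 206 + 676 = 882)
l(D, T) = 592 + T (l(D, T) = 3 + (T + 589) = 3 + (589 + T) = 592 + T)
1226289 + (l(1470, -1267) - n(1485)) = 1226289 + ((592 - 1267) - 1*882) = 1226289 + (-675 - 882) = 1226289 - 1557 = 1224732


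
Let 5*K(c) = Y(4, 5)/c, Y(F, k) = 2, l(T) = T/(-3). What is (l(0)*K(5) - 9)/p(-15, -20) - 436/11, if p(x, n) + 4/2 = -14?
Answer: -6877/176 ≈ -39.074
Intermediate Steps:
p(x, n) = -16 (p(x, n) = -2 - 14 = -16)
l(T) = -T/3 (l(T) = T*(-1/3) = -T/3)
K(c) = 2/(5*c) (K(c) = (2/c)/5 = 2/(5*c))
(l(0)*K(5) - 9)/p(-15, -20) - 436/11 = ((-1/3*0)*((2/5)/5) - 9)/(-16) - 436/11 = (0*((2/5)*(1/5)) - 9)*(-1/16) - 436*1/11 = (0*(2/25) - 9)*(-1/16) - 436/11 = (0 - 9)*(-1/16) - 436/11 = -9*(-1/16) - 436/11 = 9/16 - 436/11 = -6877/176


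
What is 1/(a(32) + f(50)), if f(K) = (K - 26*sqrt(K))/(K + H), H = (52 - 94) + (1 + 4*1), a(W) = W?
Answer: 3029/91678 + 845*sqrt(2)/91678 ≈ 0.046074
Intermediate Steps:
H = -37 (H = -42 + (1 + 4) = -42 + 5 = -37)
f(K) = (K - 26*sqrt(K))/(-37 + K) (f(K) = (K - 26*sqrt(K))/(K - 37) = (K - 26*sqrt(K))/(-37 + K))
1/(a(32) + f(50)) = 1/(32 + (50 - 130*sqrt(2))/(-37 + 50)) = 1/(32 + (50 - 130*sqrt(2))/13) = 1/(32 + (50/13 - 10*sqrt(2))) = 1/(466/13 - 10*sqrt(2))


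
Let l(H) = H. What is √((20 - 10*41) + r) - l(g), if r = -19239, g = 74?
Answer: -74 + 3*I*√2181 ≈ -74.0 + 140.1*I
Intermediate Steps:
√((20 - 10*41) + r) - l(g) = √((20 - 10*41) - 19239) - 1*74 = √((20 - 410) - 19239) - 74 = √(-390 - 19239) - 74 = √(-19629) - 74 = 3*I*√2181 - 74 = -74 + 3*I*√2181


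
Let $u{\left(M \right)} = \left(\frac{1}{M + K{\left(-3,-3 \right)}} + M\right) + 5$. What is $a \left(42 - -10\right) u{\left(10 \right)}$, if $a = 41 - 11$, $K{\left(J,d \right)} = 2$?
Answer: $23530$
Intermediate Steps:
$u{\left(M \right)} = 5 + M + \frac{1}{2 + M}$ ($u{\left(M \right)} = \left(\frac{1}{M + 2} + M\right) + 5 = \left(\frac{1}{2 + M} + M\right) + 5 = \left(M + \frac{1}{2 + M}\right) + 5 = 5 + M + \frac{1}{2 + M}$)
$a = 30$
$a \left(42 - -10\right) u{\left(10 \right)} = 30 \left(42 - -10\right) \frac{11 + 10^{2} + 7 \cdot 10}{2 + 10} = 30 \left(42 + 10\right) \frac{11 + 100 + 70}{12} = 30 \cdot 52 \cdot \frac{1}{12} \cdot 181 = 1560 \cdot \frac{181}{12} = 23530$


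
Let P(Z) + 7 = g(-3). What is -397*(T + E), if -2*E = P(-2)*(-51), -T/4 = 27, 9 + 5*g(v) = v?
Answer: 1380369/10 ≈ 1.3804e+5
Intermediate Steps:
g(v) = -9/5 + v/5
T = -108 (T = -4*27 = -108)
P(Z) = -47/5 (P(Z) = -7 + (-9/5 + (1/5)*(-3)) = -7 + (-9/5 - 3/5) = -7 - 12/5 = -47/5)
E = -2397/10 (E = -(-47)*(-51)/10 = -1/2*2397/5 = -2397/10 ≈ -239.70)
-397*(T + E) = -397*(-108 - 2397/10) = -397*(-3477/10) = 1380369/10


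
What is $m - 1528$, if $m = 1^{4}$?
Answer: $-1527$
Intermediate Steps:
$m = 1$
$m - 1528 = 1 - 1528 = -1527$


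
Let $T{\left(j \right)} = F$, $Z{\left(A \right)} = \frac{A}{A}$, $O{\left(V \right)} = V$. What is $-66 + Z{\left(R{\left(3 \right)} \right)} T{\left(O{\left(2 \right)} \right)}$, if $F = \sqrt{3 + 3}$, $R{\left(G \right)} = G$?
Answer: $-66 + \sqrt{6} \approx -63.551$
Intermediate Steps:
$Z{\left(A \right)} = 1$
$F = \sqrt{6} \approx 2.4495$
$T{\left(j \right)} = \sqrt{6}$
$-66 + Z{\left(R{\left(3 \right)} \right)} T{\left(O{\left(2 \right)} \right)} = -66 + 1 \sqrt{6} = -66 + \sqrt{6}$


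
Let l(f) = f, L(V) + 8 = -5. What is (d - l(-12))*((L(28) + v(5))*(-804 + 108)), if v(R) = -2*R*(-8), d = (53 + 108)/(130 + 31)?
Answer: -606216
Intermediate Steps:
L(V) = -13 (L(V) = -8 - 5 = -13)
d = 1 (d = 161/161 = 161*(1/161) = 1)
v(R) = 16*R
(d - l(-12))*((L(28) + v(5))*(-804 + 108)) = (1 - 1*(-12))*((-13 + 16*5)*(-804 + 108)) = (1 + 12)*((-13 + 80)*(-696)) = 13*(67*(-696)) = 13*(-46632) = -606216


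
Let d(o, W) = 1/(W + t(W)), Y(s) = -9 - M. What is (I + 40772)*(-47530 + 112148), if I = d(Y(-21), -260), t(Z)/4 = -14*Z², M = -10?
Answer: 4987123024338971/1892930 ≈ 2.6346e+9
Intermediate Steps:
Y(s) = 1 (Y(s) = -9 - 1*(-10) = -9 + 10 = 1)
t(Z) = -56*Z² (t(Z) = 4*(-14*Z²) = -56*Z²)
d(o, W) = 1/(W - 56*W²)
I = -1/3785860 (I = -1/(-260*(-1 + 56*(-260))) = -1*(-1/260)/(-1 - 14560) = -1*(-1/260)/(-14561) = -1*(-1/260)*(-1/14561) = -1/3785860 ≈ -2.6414e-7)
(I + 40772)*(-47530 + 112148) = (-1/3785860 + 40772)*(-47530 + 112148) = (154357083919/3785860)*64618 = 4987123024338971/1892930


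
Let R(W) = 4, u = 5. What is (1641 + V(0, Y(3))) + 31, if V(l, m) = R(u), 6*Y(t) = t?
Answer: 1676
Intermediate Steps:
Y(t) = t/6
V(l, m) = 4
(1641 + V(0, Y(3))) + 31 = (1641 + 4) + 31 = 1645 + 31 = 1676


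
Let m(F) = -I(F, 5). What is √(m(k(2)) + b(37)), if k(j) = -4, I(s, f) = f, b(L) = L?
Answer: 4*√2 ≈ 5.6569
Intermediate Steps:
m(F) = -5 (m(F) = -1*5 = -5)
√(m(k(2)) + b(37)) = √(-5 + 37) = √32 = 4*√2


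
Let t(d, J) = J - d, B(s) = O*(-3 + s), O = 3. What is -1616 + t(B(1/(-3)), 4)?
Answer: -1602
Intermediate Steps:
B(s) = -9 + 3*s (B(s) = 3*(-3 + s) = -9 + 3*s)
-1616 + t(B(1/(-3)), 4) = -1616 + (4 - (-9 + 3/(-3))) = -1616 + (4 - (-9 + 3*(-⅓))) = -1616 + (4 - (-9 - 1)) = -1616 + (4 - 1*(-10)) = -1616 + (4 + 10) = -1616 + 14 = -1602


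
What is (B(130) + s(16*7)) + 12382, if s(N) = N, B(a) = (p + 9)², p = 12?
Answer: 12935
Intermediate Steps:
B(a) = 441 (B(a) = (12 + 9)² = 21² = 441)
(B(130) + s(16*7)) + 12382 = (441 + 16*7) + 12382 = (441 + 112) + 12382 = 553 + 12382 = 12935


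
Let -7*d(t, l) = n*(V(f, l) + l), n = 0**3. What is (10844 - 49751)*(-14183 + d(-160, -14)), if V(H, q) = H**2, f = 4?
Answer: 551817981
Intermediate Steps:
n = 0
d(t, l) = 0 (d(t, l) = -0*(4**2 + l) = -0*(16 + l) = -1/7*0 = 0)
(10844 - 49751)*(-14183 + d(-160, -14)) = (10844 - 49751)*(-14183 + 0) = -38907*(-14183) = 551817981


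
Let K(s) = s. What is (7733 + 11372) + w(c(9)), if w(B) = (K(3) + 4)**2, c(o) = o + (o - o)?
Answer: 19154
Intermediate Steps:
c(o) = o (c(o) = o + 0 = o)
w(B) = 49 (w(B) = (3 + 4)**2 = 7**2 = 49)
(7733 + 11372) + w(c(9)) = (7733 + 11372) + 49 = 19105 + 49 = 19154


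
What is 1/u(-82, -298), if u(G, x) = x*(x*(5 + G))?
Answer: -1/6837908 ≈ -1.4624e-7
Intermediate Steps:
u(G, x) = x**2*(5 + G)
1/u(-82, -298) = 1/((-298)**2*(5 - 82)) = 1/(88804*(-77)) = 1/(-6837908) = -1/6837908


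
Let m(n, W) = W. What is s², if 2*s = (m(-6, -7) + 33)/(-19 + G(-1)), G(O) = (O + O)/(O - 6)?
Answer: 8281/17161 ≈ 0.48255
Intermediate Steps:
G(O) = 2*O/(-6 + O) (G(O) = (2*O)/(-6 + O) = 2*O/(-6 + O))
s = -91/131 (s = ((-7 + 33)/(-19 + 2*(-1)/(-6 - 1)))/2 = (26/(-19 + 2*(-1)/(-7)))/2 = (26/(-19 + 2*(-1)*(-⅐)))/2 = (26/(-19 + 2/7))/2 = (26/(-131/7))/2 = (26*(-7/131))/2 = (½)*(-182/131) = -91/131 ≈ -0.69466)
s² = (-91/131)² = 8281/17161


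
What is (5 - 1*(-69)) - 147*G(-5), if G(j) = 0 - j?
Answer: -661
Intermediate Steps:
G(j) = -j
(5 - 1*(-69)) - 147*G(-5) = (5 - 1*(-69)) - (-147)*(-5) = (5 + 69) - 147*5 = 74 - 735 = -661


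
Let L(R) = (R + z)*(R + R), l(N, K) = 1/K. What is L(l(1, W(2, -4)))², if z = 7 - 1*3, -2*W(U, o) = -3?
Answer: 3136/81 ≈ 38.716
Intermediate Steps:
W(U, o) = 3/2 (W(U, o) = -½*(-3) = 3/2)
z = 4 (z = 7 - 3 = 4)
L(R) = 2*R*(4 + R) (L(R) = (R + 4)*(R + R) = (4 + R)*(2*R) = 2*R*(4 + R))
L(l(1, W(2, -4)))² = (2*(4 + 1/(3/2))/(3/2))² = (2*(⅔)*(4 + ⅔))² = (2*(⅔)*(14/3))² = (56/9)² = 3136/81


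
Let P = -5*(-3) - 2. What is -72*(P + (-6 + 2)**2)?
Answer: -2088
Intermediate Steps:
P = 13 (P = 15 - 2 = 13)
-72*(P + (-6 + 2)**2) = -72*(13 + (-6 + 2)**2) = -72*(13 + (-4)**2) = -72*(13 + 16) = -72*29 = -2088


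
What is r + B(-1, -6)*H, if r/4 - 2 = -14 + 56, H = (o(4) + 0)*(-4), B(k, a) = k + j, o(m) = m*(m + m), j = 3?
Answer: -80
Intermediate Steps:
o(m) = 2*m² (o(m) = m*(2*m) = 2*m²)
B(k, a) = 3 + k (B(k, a) = k + 3 = 3 + k)
H = -128 (H = (2*4² + 0)*(-4) = (2*16 + 0)*(-4) = (32 + 0)*(-4) = 32*(-4) = -128)
r = 176 (r = 8 + 4*(-14 + 56) = 8 + 4*42 = 8 + 168 = 176)
r + B(-1, -6)*H = 176 + (3 - 1)*(-128) = 176 + 2*(-128) = 176 - 256 = -80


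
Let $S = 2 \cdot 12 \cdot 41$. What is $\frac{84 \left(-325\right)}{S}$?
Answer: $- \frac{2275}{82} \approx -27.744$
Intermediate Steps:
$S = 984$ ($S = 24 \cdot 41 = 984$)
$\frac{84 \left(-325\right)}{S} = \frac{84 \left(-325\right)}{984} = \left(-27300\right) \frac{1}{984} = - \frac{2275}{82}$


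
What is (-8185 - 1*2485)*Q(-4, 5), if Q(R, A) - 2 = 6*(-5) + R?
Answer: 341440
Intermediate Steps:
Q(R, A) = -28 + R (Q(R, A) = 2 + (6*(-5) + R) = 2 + (-30 + R) = -28 + R)
(-8185 - 1*2485)*Q(-4, 5) = (-8185 - 1*2485)*(-28 - 4) = (-8185 - 2485)*(-32) = -10670*(-32) = 341440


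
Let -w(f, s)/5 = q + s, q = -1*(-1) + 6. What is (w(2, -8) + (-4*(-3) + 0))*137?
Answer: 2329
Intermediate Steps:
q = 7 (q = 1 + 6 = 7)
w(f, s) = -35 - 5*s (w(f, s) = -5*(7 + s) = -35 - 5*s)
(w(2, -8) + (-4*(-3) + 0))*137 = ((-35 - 5*(-8)) + (-4*(-3) + 0))*137 = ((-35 + 40) + (12 + 0))*137 = (5 + 12)*137 = 17*137 = 2329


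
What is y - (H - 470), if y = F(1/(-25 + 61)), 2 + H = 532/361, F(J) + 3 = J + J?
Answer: 159913/342 ≈ 467.58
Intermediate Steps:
F(J) = -3 + 2*J (F(J) = -3 + (J + J) = -3 + 2*J)
H = -10/19 (H = -2 + 532/361 = -2 + 532*(1/361) = -2 + 28/19 = -10/19 ≈ -0.52632)
y = -53/18 (y = -3 + 2/(-25 + 61) = -3 + 2/36 = -3 + 2*(1/36) = -3 + 1/18 = -53/18 ≈ -2.9444)
y - (H - 470) = -53/18 - (-10/19 - 470) = -53/18 - 1*(-8940/19) = -53/18 + 8940/19 = 159913/342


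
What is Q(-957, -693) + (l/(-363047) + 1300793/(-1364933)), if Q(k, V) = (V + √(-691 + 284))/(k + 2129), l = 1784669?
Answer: -3751819094880799/580766821757372 + I*√407/1172 ≈ -6.4601 + 0.017214*I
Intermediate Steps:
Q(k, V) = (V + I*√407)/(2129 + k) (Q(k, V) = (V + √(-407))/(2129 + k) = (V + I*√407)/(2129 + k))
Q(-957, -693) + (l/(-363047) + 1300793/(-1364933)) = (-693 + I*√407)/(2129 - 957) + (1784669/(-363047) + 1300793/(-1364933)) = (-693 + I*√407)/1172 + (1784669*(-1/363047) + 1300793*(-1/1364933)) = (-693 + I*√407)/1172 + (-1784669/363047 - 1300793/1364933) = (-693/1172 + I*√407/1172) - 2908202608448/495534830851 = -3751819094880799/580766821757372 + I*√407/1172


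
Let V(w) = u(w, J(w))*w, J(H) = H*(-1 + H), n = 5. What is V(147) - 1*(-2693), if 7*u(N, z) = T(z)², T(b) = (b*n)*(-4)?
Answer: 3869186532293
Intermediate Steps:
T(b) = -20*b (T(b) = (b*5)*(-4) = (5*b)*(-4) = -20*b)
u(N, z) = 400*z²/7 (u(N, z) = (-20*z)²/7 = (400*z²)/7 = 400*z²/7)
V(w) = 400*w³*(-1 + w)²/7 (V(w) = (400*(w*(-1 + w))²/7)*w = (400*(w²*(-1 + w)²)/7)*w = (400*w²*(-1 + w)²/7)*w = 400*w³*(-1 + w)²/7)
V(147) - 1*(-2693) = (400/7)*147³*(-1 + 147)² - 1*(-2693) = (400/7)*3176523*146² + 2693 = (400/7)*3176523*21316 + 2693 = 3869186529600 + 2693 = 3869186532293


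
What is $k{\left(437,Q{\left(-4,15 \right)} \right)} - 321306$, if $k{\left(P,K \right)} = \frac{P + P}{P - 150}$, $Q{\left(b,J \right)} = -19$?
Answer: $- \frac{92213948}{287} \approx -3.213 \cdot 10^{5}$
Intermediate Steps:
$k{\left(P,K \right)} = \frac{2 P}{-150 + P}$
$k{\left(437,Q{\left(-4,15 \right)} \right)} - 321306 = 2 \cdot 437 \frac{1}{-150 + 437} - 321306 = 2 \cdot 437 \cdot \frac{1}{287} - 321306 = \frac{874}{287} - 321306 = - \frac{92213948}{287}$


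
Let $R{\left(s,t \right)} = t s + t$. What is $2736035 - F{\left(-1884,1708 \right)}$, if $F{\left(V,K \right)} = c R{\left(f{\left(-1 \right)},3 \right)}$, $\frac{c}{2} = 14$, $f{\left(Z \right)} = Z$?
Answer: $2736035$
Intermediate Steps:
$R{\left(s,t \right)} = t + s t$ ($R{\left(s,t \right)} = s t + t = t + s t$)
$c = 28$ ($c = 2 \cdot 14 = 28$)
$F{\left(V,K \right)} = 0$ ($F{\left(V,K \right)} = 28 \cdot 3 \left(1 - 1\right) = 28 \cdot 3 \cdot 0 = 28 \cdot 0 = 0$)
$2736035 - F{\left(-1884,1708 \right)} = 2736035 - 0 = 2736035 + 0 = 2736035$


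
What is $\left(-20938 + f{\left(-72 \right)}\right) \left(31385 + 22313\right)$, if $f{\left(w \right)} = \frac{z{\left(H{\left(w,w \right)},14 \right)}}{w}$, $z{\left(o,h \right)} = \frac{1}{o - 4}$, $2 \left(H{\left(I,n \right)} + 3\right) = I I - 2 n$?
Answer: $- \frac{107544291134897}{95652} \approx -1.1243 \cdot 10^{9}$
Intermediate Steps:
$H{\left(I,n \right)} = -3 + \frac{I^{2}}{2} - n$ ($H{\left(I,n \right)} = -3 + \frac{I I - 2 n}{2} = -3 + \frac{I^{2} - 2 n}{2} = -3 + \left(\frac{I^{2}}{2} - n\right) = -3 + \frac{I^{2}}{2} - n$)
$z{\left(o,h \right)} = \frac{1}{-4 + o}$
$f{\left(w \right)} = \frac{1}{w \left(-7 + \frac{w^{2}}{2} - w\right)}$ ($f{\left(w \right)} = \frac{1}{\left(-4 - \left(3 + w - \frac{w^{2}}{2}\right)\right) w} = \frac{1}{\left(-7 + \frac{w^{2}}{2} - w\right) w} = \frac{1}{w \left(-7 + \frac{w^{2}}{2} - w\right)}$)
$\left(-20938 + f{\left(-72 \right)}\right) \left(31385 + 22313\right) = \left(-20938 + \frac{2}{\left(-72\right) \left(-14 + \left(-72\right)^{2} - -144\right)}\right) \left(31385 + 22313\right) = \left(-20938 + 2 \left(- \frac{1}{72}\right) \frac{1}{-14 + 5184 + 144}\right) 53698 = \left(-20938 + 2 \left(- \frac{1}{72}\right) \frac{1}{5314}\right) 53698 = \left(-20938 - \frac{1}{191304}\right) 53698 = \left(- \frac{4005523153}{191304}\right) 53698 = - \frac{107544291134897}{95652}$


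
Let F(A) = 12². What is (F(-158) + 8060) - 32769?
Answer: -24565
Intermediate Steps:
F(A) = 144
(F(-158) + 8060) - 32769 = (144 + 8060) - 32769 = 8204 - 32769 = -24565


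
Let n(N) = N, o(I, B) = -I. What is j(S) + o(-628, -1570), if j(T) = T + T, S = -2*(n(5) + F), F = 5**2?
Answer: 508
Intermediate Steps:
F = 25
S = -60 (S = -2*(5 + 25) = -2*30 = -60)
j(T) = 2*T
j(S) + o(-628, -1570) = 2*(-60) - 1*(-628) = -120 + 628 = 508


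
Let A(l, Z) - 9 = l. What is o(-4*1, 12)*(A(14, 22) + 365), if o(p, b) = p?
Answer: -1552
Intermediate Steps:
A(l, Z) = 9 + l
o(-4*1, 12)*(A(14, 22) + 365) = (-4*1)*((9 + 14) + 365) = -4*(23 + 365) = -4*388 = -1552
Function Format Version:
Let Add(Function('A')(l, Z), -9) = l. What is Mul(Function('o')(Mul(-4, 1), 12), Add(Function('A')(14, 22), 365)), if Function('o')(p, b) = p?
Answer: -1552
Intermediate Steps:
Function('A')(l, Z) = Add(9, l)
Mul(Function('o')(Mul(-4, 1), 12), Add(Function('A')(14, 22), 365)) = Mul(Mul(-4, 1), Add(Add(9, 14), 365)) = Mul(-4, Add(23, 365)) = Mul(-4, 388) = -1552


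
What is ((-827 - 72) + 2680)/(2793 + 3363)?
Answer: 1781/6156 ≈ 0.28931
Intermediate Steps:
((-827 - 72) + 2680)/(2793 + 3363) = (-899 + 2680)/6156 = 1781*(1/6156) = 1781/6156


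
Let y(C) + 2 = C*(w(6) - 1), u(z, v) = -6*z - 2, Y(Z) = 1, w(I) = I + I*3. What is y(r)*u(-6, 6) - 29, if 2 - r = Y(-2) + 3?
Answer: -1661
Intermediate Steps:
w(I) = 4*I (w(I) = I + 3*I = 4*I)
u(z, v) = -2 - 6*z
r = -2 (r = 2 - (1 + 3) = 2 - 1*4 = 2 - 4 = -2)
y(C) = -2 + 23*C (y(C) = -2 + C*(4*6 - 1) = -2 + C*(24 - 1) = -2 + C*23 = -2 + 23*C)
y(r)*u(-6, 6) - 29 = (-2 + 23*(-2))*(-2 - 6*(-6)) - 29 = (-2 - 46)*(-2 + 36) - 29 = -48*34 - 29 = -1632 - 29 = -1661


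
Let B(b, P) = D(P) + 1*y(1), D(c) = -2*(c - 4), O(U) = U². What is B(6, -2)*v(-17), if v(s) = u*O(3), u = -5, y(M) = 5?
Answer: -765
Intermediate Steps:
D(c) = 8 - 2*c (D(c) = -2*(-4 + c) = 8 - 2*c)
v(s) = -45 (v(s) = -5*3² = -5*9 = -45)
B(b, P) = 13 - 2*P (B(b, P) = (8 - 2*P) + 1*5 = (8 - 2*P) + 5 = 13 - 2*P)
B(6, -2)*v(-17) = (13 - 2*(-2))*(-45) = (13 + 4)*(-45) = 17*(-45) = -765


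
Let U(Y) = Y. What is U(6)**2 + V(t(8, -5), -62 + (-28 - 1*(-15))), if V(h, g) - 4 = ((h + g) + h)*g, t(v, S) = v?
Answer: 4465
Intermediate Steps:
V(h, g) = 4 + g*(g + 2*h) (V(h, g) = 4 + ((h + g) + h)*g = 4 + ((g + h) + h)*g = 4 + (g + 2*h)*g = 4 + g*(g + 2*h))
U(6)**2 + V(t(8, -5), -62 + (-28 - 1*(-15))) = 6**2 + (4 + (-62 + (-28 - 1*(-15)))**2 + 2*(-62 + (-28 - 1*(-15)))*8) = 36 + (4 + (-62 + (-28 + 15))**2 + 2*(-62 + (-28 + 15))*8) = 36 + (4 + (-62 - 13)**2 + 2*(-62 - 13)*8) = 36 + (4 + (-75)**2 + 2*(-75)*8) = 36 + (4 + 5625 - 1200) = 36 + 4429 = 4465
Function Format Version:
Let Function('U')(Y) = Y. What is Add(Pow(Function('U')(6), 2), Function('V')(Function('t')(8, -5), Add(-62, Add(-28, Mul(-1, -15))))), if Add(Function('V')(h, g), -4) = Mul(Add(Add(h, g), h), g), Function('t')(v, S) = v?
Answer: 4465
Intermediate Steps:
Function('V')(h, g) = Add(4, Mul(g, Add(g, Mul(2, h)))) (Function('V')(h, g) = Add(4, Mul(Add(Add(h, g), h), g)) = Add(4, Mul(Add(Add(g, h), h), g)) = Add(4, Mul(Add(g, Mul(2, h)), g)) = Add(4, Mul(g, Add(g, Mul(2, h)))))
Add(Pow(Function('U')(6), 2), Function('V')(Function('t')(8, -5), Add(-62, Add(-28, Mul(-1, -15))))) = Add(Pow(6, 2), Add(4, Pow(Add(-62, Add(-28, Mul(-1, -15))), 2), Mul(2, Add(-62, Add(-28, Mul(-1, -15))), 8))) = Add(36, Add(4, Pow(Add(-62, Add(-28, 15)), 2), Mul(2, Add(-62, Add(-28, 15)), 8))) = Add(36, Add(4, Pow(Add(-62, -13), 2), Mul(2, Add(-62, -13), 8))) = Add(36, Add(4, Pow(-75, 2), Mul(2, -75, 8))) = Add(36, Add(4, 5625, -1200)) = Add(36, 4429) = 4465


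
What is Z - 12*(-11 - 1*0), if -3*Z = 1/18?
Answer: 7127/54 ≈ 131.98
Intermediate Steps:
Z = -1/54 (Z = -⅓/18 = -⅓*1/18 = -1/54 ≈ -0.018519)
Z - 12*(-11 - 1*0) = -1/54 - 12*(-11 - 1*0) = -1/54 - 12*(-11 + 0) = -1/54 - 12*(-11) = -1/54 + 132 = 7127/54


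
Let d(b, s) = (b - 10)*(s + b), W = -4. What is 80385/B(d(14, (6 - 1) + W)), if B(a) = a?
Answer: 5359/4 ≈ 1339.8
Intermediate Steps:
d(b, s) = (-10 + b)*(b + s)
80385/B(d(14, (6 - 1) + W)) = 80385/(14**2 - 10*14 - 10*((6 - 1) - 4) + 14*((6 - 1) - 4)) = 80385/(196 - 140 - 10*(5 - 4) + 14*(5 - 4)) = 80385/(196 - 140 - 10*1 + 14*1) = 80385/(196 - 140 - 10 + 14) = 80385/60 = 80385*(1/60) = 5359/4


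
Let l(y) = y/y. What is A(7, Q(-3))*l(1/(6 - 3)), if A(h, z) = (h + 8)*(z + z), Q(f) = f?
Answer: -90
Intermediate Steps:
l(y) = 1
A(h, z) = 2*z*(8 + h) (A(h, z) = (8 + h)*(2*z) = 2*z*(8 + h))
A(7, Q(-3))*l(1/(6 - 3)) = (2*(-3)*(8 + 7))*1 = (2*(-3)*15)*1 = -90*1 = -90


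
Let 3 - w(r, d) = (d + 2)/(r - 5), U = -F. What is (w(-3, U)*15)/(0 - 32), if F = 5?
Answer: -315/256 ≈ -1.2305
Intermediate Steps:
U = -5 (U = -1*5 = -5)
w(r, d) = 3 - (2 + d)/(-5 + r) (w(r, d) = 3 - (d + 2)/(r - 5) = 3 - (2 + d)/(-5 + r))
(w(-3, U)*15)/(0 - 32) = (((-17 - 1*(-5) + 3*(-3))/(-5 - 3))*15)/(0 - 32) = (((-17 + 5 - 9)/(-8))*15)/(-32) = (-1/8*(-21)*15)*(-1/32) = ((21/8)*15)*(-1/32) = (315/8)*(-1/32) = -315/256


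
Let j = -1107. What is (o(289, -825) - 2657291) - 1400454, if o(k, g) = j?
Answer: -4058852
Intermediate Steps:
o(k, g) = -1107
(o(289, -825) - 2657291) - 1400454 = (-1107 - 2657291) - 1400454 = -2658398 - 1400454 = -4058852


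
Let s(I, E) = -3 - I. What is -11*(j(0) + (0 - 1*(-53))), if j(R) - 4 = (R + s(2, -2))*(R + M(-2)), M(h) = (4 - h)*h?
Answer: -1287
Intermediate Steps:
M(h) = h*(4 - h)
j(R) = 4 + (-12 + R)*(-5 + R) (j(R) = 4 + (R + (-3 - 1*2))*(R - 2*(4 - 1*(-2))) = 4 + (R + (-3 - 2))*(R - 2*(4 + 2)) = 4 + (R - 5)*(R - 2*6) = 4 + (-5 + R)*(R - 12) = 4 + (-5 + R)*(-12 + R) = 4 + (-12 + R)*(-5 + R))
-11*(j(0) + (0 - 1*(-53))) = -11*((64 + 0² - 17*0) + (0 - 1*(-53))) = -11*((64 + 0 + 0) + (0 + 53)) = -11*(64 + 53) = -11*117 = -1287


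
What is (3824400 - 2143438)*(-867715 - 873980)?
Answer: -2927723110590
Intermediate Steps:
(3824400 - 2143438)*(-867715 - 873980) = 1680962*(-1741695) = -2927723110590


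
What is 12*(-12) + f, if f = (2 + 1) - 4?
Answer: -145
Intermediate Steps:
f = -1 (f = 3 - 4 = -1)
12*(-12) + f = 12*(-12) - 1 = -144 - 1 = -145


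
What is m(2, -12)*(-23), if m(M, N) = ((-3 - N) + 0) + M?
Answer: -253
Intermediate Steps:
m(M, N) = -3 + M - N (m(M, N) = (-3 - N) + M = -3 + M - N)
m(2, -12)*(-23) = (-3 + 2 - 1*(-12))*(-23) = (-3 + 2 + 12)*(-23) = 11*(-23) = -253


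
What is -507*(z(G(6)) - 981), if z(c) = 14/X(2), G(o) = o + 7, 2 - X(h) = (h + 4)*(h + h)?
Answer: 5474586/11 ≈ 4.9769e+5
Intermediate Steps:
X(h) = 2 - 2*h*(4 + h) (X(h) = 2 - (h + 4)*(h + h) = 2 - (4 + h)*2*h = 2 - 2*h*(4 + h))
G(o) = 7 + o
z(c) = -7/11 (z(c) = 14/(2 - 8*2 - 2*2²) = 14/(2 - 16 - 2*4) = 14/(2 - 16 - 8) = 14/(-22) = 14*(-1/22) = -7/11)
-507*(z(G(6)) - 981) = -507*(-7/11 - 981) = -507*(-10798/11) = 5474586/11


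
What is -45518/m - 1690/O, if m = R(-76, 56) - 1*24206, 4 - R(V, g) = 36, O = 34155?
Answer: 151370507/82784889 ≈ 1.8285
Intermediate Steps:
R(V, g) = -32 (R(V, g) = 4 - 1*36 = 4 - 36 = -32)
m = -24238 (m = -32 - 1*24206 = -32 - 24206 = -24238)
-45518/m - 1690/O = -45518/(-24238) - 1690/34155 = -45518*(-1/24238) - 1690*1/34155 = 22759/12119 - 338/6831 = 151370507/82784889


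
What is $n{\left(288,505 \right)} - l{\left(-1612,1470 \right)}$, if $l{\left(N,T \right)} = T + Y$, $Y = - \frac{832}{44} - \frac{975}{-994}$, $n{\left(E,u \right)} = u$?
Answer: $- \frac{10355283}{10934} \approx -947.07$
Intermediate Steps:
$Y = - \frac{196027}{10934}$ ($Y = \left(-832\right) \frac{1}{44} - - \frac{975}{994} = - \frac{208}{11} + \frac{975}{994} = - \frac{196027}{10934} \approx -17.928$)
$l{\left(N,T \right)} = - \frac{196027}{10934} + T$ ($l{\left(N,T \right)} = T - \frac{196027}{10934} = - \frac{196027}{10934} + T$)
$n{\left(288,505 \right)} - l{\left(-1612,1470 \right)} = 505 - \left(- \frac{196027}{10934} + 1470\right) = 505 - \frac{15876953}{10934} = - \frac{10355283}{10934}$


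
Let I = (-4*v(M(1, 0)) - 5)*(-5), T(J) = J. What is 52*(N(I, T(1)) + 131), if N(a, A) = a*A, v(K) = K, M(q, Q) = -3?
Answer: 4992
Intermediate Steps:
I = -35 (I = (-4*(-3) - 5)*(-5) = (12 - 5)*(-5) = 7*(-5) = -35)
N(a, A) = A*a
52*(N(I, T(1)) + 131) = 52*(1*(-35) + 131) = 52*(-35 + 131) = 52*96 = 4992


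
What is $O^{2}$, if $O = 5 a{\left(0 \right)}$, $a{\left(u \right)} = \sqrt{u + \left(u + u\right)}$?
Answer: $0$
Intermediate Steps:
$a{\left(u \right)} = \sqrt{3} \sqrt{u}$ ($a{\left(u \right)} = \sqrt{u + 2 u} = \sqrt{3 u} = \sqrt{3} \sqrt{u}$)
$O = 0$ ($O = 5 \sqrt{3} \sqrt{0} = 5 \sqrt{3} \cdot 0 = 5 \cdot 0 = 0$)
$O^{2} = 0^{2} = 0$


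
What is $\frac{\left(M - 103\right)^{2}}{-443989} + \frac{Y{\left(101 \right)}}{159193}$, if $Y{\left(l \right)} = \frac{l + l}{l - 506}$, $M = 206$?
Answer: $- \frac{684085493263}{28625376055185} \approx -0.023898$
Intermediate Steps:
$Y{\left(l \right)} = \frac{2 l}{-506 + l}$
$\frac{\left(M - 103\right)^{2}}{-443989} + \frac{Y{\left(101 \right)}}{159193} = \frac{\left(206 - 103\right)^{2}}{-443989} + \frac{2 \cdot 101 \frac{1}{-506 + 101}}{159193} = 103^{2} \left(- \frac{1}{443989}\right) + 2 \cdot 101 \frac{1}{-405} \cdot \frac{1}{159193} = 10609 \left(- \frac{1}{443989}\right) + 2 \cdot 101 \left(- \frac{1}{405}\right) \frac{1}{159193} = - \frac{10609}{443989} - \frac{202}{64473165} = - \frac{684085493263}{28625376055185}$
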